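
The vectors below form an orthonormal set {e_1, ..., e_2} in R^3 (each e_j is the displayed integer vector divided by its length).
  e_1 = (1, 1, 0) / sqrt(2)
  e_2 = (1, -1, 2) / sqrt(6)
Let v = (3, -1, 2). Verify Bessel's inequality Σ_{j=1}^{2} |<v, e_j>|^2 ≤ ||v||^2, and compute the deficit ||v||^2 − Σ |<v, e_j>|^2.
Σ |<v, e_j>|^2 = 38/3; ||v||^2 = 14; deficit = 4/3

Write each e_j = u_j / sqrt(<u_j, u_j>) where u_j is the displayed integer vector. Then <v, e_j> = <v, u_j> / sqrt(<u_j, u_j>), so |<v, e_j>|^2 = <v, u_j>^2 / <u_j, u_j>.
Coefficients: <v, e_1> = 2/sqrt(2), <v, e_2> = 8/sqrt(6).
Square and sum: Σ |<v, e_j>|^2 = 38/3.
Compute ||v||^2 = v·v = 14.
Deficit = 14 − 38/3 = 4/3 ≥ 0, confirming Bessel's inequality. (The deficit equals ||v − Σ <v,e_j> e_j||^2, the squared distance from v to span{e_j}.)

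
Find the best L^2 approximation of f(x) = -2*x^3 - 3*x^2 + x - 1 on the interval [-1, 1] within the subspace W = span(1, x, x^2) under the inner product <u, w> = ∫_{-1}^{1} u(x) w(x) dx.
g(x) = -3*x^2 - x/5 - 1

The best approximation g ∈ W is the orthogonal projection of f onto W. Writing g = a_0 + a_1 x + a_2 x^2, the coefficients solve the normal equations G · a = b where
  G_{ij} = <φ_i, φ_j> and b_i = <f, φ_i>, with φ_0 = 1, φ_1 = x, φ_2 = x^2.
G =
  [2, 0, 2/3]
  [0, 2/3, 0]
  [2/3, 0, 2/5],
b = (-4, -2/15, -28/15).
Solving gives a_0 = -1, a_1 = -1/5, a_2 = -3, so
  g(x) = -3*x^2 - x/5 - 1.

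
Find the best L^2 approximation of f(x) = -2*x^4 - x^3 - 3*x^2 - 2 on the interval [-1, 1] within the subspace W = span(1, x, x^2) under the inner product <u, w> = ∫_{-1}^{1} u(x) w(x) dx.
g(x) = -33*x^2/7 - 3*x/5 - 64/35

The best approximation g ∈ W is the orthogonal projection of f onto W. Writing g = a_0 + a_1 x + a_2 x^2, the coefficients solve the normal equations G · a = b where
  G_{ij} = <φ_i, φ_j> and b_i = <f, φ_i>, with φ_0 = 1, φ_1 = x, φ_2 = x^2.
G =
  [2, 0, 2/3]
  [0, 2/3, 0]
  [2/3, 0, 2/5],
b = (-34/5, -2/5, -326/105).
Solving gives a_0 = -64/35, a_1 = -3/5, a_2 = -33/7, so
  g(x) = -33*x^2/7 - 3*x/5 - 64/35.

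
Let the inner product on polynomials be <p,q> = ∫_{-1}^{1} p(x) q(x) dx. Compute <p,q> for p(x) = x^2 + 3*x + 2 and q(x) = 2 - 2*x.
<p,q> = 16/3

Expand the product: p(x)·q(x) = -2*x^3 - 4*x^2 + 2*x + 4.
∫_{-1}^{1} of each monomial x^k gives [2/(k+1) if k even, 0 if k odd]. Integrating term-by-term (or equivalently evaluating the antiderivative F(x) = -x^4/2 - 4*x^3/3 + x^2 + 4*x at the endpoints):
  F(1) − F(−1) = 19/6 − (-13/6) = 16/3.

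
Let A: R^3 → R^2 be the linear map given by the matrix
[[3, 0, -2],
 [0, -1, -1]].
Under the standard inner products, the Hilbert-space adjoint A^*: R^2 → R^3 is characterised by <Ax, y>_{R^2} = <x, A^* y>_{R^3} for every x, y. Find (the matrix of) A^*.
A^* = A^T =
[[3, 0],
 [0, -1],
 [-2, -1]]

For real matrices with standard dot products, the defining identity <Ax, y> = <x, A^* y> gives (Ax)^T y = x^T (A^*) y, i.e. x^T A^T y = x^T (A^*) y. Since this holds for all x, y, we must have A^* = A^T. Therefore
A^* =
[[3, 0],
 [0, -1],
 [-2, -1]].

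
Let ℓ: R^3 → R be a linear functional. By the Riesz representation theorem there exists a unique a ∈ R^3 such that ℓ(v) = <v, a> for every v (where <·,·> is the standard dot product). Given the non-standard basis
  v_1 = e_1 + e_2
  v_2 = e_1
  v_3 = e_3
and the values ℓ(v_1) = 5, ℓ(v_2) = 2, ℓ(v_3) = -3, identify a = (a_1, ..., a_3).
a = (2, 3, -3)

Write a = (a_1, ..., a_3) in the standard basis. For each basis vector v_i, ℓ(v_i) = <v_i, a> is a linear equation in the a_j's. Collect the n equations into a matrix system V a = ℓ, where row i of V is v_i (expressed in the standard basis). Since V is invertible (lower-triangular with 1s on the diagonal, up to permutation), solve by back-substitution:
  V =
[[1, 1, 0],
 [1, 0, 0],
 [0, 0, 1]]
  V a = (5, 2, -3)
Solving gives a = (2, 3, -3).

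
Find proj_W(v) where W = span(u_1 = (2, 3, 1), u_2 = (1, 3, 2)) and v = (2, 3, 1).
proj_W(v) = (2, 3, 1)

Set up U = [u_1 | ... | u_2] ∈ R^(3×2). The projector onto W = col(U) is P = U (U^T U)^(-1) U^T.
Compute U^T U =
  [14, 13]
  [13, 14],
and U^T v = (14, 13).
Solve U^T U · c = U^T v for the coefficients: c = (1, 0). The projection is proj_W(v) = U c.
Check: (v - proj_W(v)) · u_1 = 0  (should be 0).
Check: (v - proj_W(v)) · u_2 = 0  (should be 0).
Result: proj_W(v) = (2, 3, 1).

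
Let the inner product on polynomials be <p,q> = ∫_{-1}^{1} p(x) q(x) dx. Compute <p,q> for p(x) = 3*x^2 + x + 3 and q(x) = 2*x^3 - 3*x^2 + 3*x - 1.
<p,q> = -74/5

Expand the product: p(x)·q(x) = 6*x^5 - 7*x^4 + 12*x^3 - 9*x^2 + 8*x - 3.
∫_{-1}^{1} of each monomial x^k gives [2/(k+1) if k even, 0 if k odd]. Integrating term-by-term (or equivalently evaluating the antiderivative F(x) = x^6 - 7*x^5/5 + 3*x^4 - 3*x^3 + 4*x^2 - 3*x at the endpoints):
  F(1) − F(−1) = 3/5 − (77/5) = -74/5.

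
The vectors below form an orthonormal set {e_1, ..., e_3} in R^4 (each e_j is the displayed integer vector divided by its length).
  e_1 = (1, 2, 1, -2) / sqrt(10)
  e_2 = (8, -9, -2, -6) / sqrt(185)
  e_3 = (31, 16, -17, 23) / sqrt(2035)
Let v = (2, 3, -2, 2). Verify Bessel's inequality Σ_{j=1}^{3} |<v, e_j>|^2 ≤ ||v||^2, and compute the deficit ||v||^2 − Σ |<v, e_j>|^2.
Σ |<v, e_j>|^2 = 221/11; ||v||^2 = 21; deficit = 10/11

Write each e_j = u_j / sqrt(<u_j, u_j>) where u_j is the displayed integer vector. Then <v, e_j> = <v, u_j> / sqrt(<u_j, u_j>), so |<v, e_j>|^2 = <v, u_j>^2 / <u_j, u_j>.
Coefficients: <v, e_1> = 2/sqrt(10), <v, e_2> = -19/sqrt(185), <v, e_3> = 190/sqrt(2035).
Square and sum: Σ |<v, e_j>|^2 = 221/11.
Compute ||v||^2 = v·v = 21.
Deficit = 21 − 221/11 = 10/11 ≥ 0, confirming Bessel's inequality. (The deficit equals ||v − Σ <v,e_j> e_j||^2, the squared distance from v to span{e_j}.)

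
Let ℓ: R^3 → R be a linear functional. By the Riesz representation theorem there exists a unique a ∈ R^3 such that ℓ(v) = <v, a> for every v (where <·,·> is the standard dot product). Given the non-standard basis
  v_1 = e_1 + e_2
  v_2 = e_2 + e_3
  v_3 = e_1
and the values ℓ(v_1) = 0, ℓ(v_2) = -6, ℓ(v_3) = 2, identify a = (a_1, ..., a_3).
a = (2, -2, -4)

Write a = (a_1, ..., a_3) in the standard basis. For each basis vector v_i, ℓ(v_i) = <v_i, a> is a linear equation in the a_j's. Collect the n equations into a matrix system V a = ℓ, where row i of V is v_i (expressed in the standard basis). Since V is invertible (lower-triangular with 1s on the diagonal, up to permutation), solve by back-substitution:
  V =
[[1, 1, 0],
 [0, 1, 1],
 [1, 0, 0]]
  V a = (0, -6, 2)
Solving gives a = (2, -2, -4).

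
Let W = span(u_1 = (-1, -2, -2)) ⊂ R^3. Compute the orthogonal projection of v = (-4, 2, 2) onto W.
proj_W(v) = (4/9, 8/9, 8/9)

Set up U = [u_1 | ... | u_1] ∈ R^(3×1). The projector onto W = col(U) is P = U (U^T U)^(-1) U^T.
Compute U^T U =
  [9],
and U^T v = (-4).
Solve U^T U · c = U^T v for the coefficients: c = (-4/9). The projection is proj_W(v) = U c.
Check: (v - proj_W(v)) · u_1 = 0  (should be 0).
Result: proj_W(v) = (4/9, 8/9, 8/9).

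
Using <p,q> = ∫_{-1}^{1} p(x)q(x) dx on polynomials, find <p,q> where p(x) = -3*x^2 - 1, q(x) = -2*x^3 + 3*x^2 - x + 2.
<p,q> = -68/5

Expand the product: p(x)·q(x) = 6*x^5 - 9*x^4 + 5*x^3 - 9*x^2 + x - 2.
∫_{-1}^{1} of each monomial x^k gives [2/(k+1) if k even, 0 if k odd]. Integrating term-by-term (or equivalently evaluating the antiderivative F(x) = x^6 - 9*x^5/5 + 5*x^4/4 - 3*x^3 + x^2/2 - 2*x at the endpoints):
  F(1) − F(−1) = -81/20 − (191/20) = -68/5.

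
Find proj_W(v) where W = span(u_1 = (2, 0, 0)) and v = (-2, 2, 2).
proj_W(v) = (-2, 0, 0)

Set up U = [u_1 | ... | u_1] ∈ R^(3×1). The projector onto W = col(U) is P = U (U^T U)^(-1) U^T.
Compute U^T U =
  [4],
and U^T v = (-4).
Solve U^T U · c = U^T v for the coefficients: c = (-1). The projection is proj_W(v) = U c.
Check: (v - proj_W(v)) · u_1 = 0  (should be 0).
Result: proj_W(v) = (-2, 0, 0).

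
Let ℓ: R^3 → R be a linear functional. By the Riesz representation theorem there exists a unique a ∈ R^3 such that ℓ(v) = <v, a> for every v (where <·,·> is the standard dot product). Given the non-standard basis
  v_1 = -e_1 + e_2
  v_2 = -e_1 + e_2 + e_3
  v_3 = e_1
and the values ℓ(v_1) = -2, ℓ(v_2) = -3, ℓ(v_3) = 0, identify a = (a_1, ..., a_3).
a = (0, -2, -1)

Write a = (a_1, ..., a_3) in the standard basis. For each basis vector v_i, ℓ(v_i) = <v_i, a> is a linear equation in the a_j's. Collect the n equations into a matrix system V a = ℓ, where row i of V is v_i (expressed in the standard basis). Since V is invertible (lower-triangular with 1s on the diagonal, up to permutation), solve by back-substitution:
  V =
[[-1, 1, 0],
 [-1, 1, 1],
 [1, 0, 0]]
  V a = (-2, -3, 0)
Solving gives a = (0, -2, -1).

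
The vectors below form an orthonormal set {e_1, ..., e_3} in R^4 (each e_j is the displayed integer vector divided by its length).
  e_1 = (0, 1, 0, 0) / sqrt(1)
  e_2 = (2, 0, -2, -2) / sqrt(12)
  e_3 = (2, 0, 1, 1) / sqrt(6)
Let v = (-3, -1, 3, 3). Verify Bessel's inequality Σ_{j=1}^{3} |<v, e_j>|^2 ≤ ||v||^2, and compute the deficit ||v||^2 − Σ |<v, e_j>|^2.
Σ |<v, e_j>|^2 = 28; ||v||^2 = 28; deficit = 0

Write each e_j = u_j / sqrt(<u_j, u_j>) where u_j is the displayed integer vector. Then <v, e_j> = <v, u_j> / sqrt(<u_j, u_j>), so |<v, e_j>|^2 = <v, u_j>^2 / <u_j, u_j>.
Coefficients: <v, e_1> = -1/sqrt(1), <v, e_2> = -18/sqrt(12), <v, e_3> = 0/sqrt(6).
Square and sum: Σ |<v, e_j>|^2 = 28.
Compute ||v||^2 = v·v = 28.
Deficit = 28 − 28 = 0 ≥ 0, confirming Bessel's inequality. (The deficit equals ||v − Σ <v,e_j> e_j||^2, the squared distance from v to span{e_j}.)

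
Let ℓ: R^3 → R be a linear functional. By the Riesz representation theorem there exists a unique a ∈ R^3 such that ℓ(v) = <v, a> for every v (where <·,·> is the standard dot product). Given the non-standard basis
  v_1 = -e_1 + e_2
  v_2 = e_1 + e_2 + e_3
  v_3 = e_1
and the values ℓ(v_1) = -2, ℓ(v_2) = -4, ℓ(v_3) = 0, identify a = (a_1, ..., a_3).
a = (0, -2, -2)

Write a = (a_1, ..., a_3) in the standard basis. For each basis vector v_i, ℓ(v_i) = <v_i, a> is a linear equation in the a_j's. Collect the n equations into a matrix system V a = ℓ, where row i of V is v_i (expressed in the standard basis). Since V is invertible (lower-triangular with 1s on the diagonal, up to permutation), solve by back-substitution:
  V =
[[-1, 1, 0],
 [1, 1, 1],
 [1, 0, 0]]
  V a = (-2, -4, 0)
Solving gives a = (0, -2, -2).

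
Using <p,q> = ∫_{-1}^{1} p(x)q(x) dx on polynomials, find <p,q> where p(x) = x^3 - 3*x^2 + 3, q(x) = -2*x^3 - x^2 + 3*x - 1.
<p,q> = -146/35

Expand the product: p(x)·q(x) = -2*x^6 + 5*x^5 + 6*x^4 - 16*x^3 + 9*x - 3.
∫_{-1}^{1} of each monomial x^k gives [2/(k+1) if k even, 0 if k odd]. Integrating term-by-term (or equivalently evaluating the antiderivative F(x) = -2*x^7/7 + 5*x^6/6 + 6*x^5/5 - 4*x^4 + 9*x^2/2 - 3*x at the endpoints):
  F(1) − F(−1) = -79/105 − (359/105) = -146/35.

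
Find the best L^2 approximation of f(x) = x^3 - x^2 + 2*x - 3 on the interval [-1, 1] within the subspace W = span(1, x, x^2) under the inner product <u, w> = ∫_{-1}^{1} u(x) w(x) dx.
g(x) = -x^2 + 13*x/5 - 3

The best approximation g ∈ W is the orthogonal projection of f onto W. Writing g = a_0 + a_1 x + a_2 x^2, the coefficients solve the normal equations G · a = b where
  G_{ij} = <φ_i, φ_j> and b_i = <f, φ_i>, with φ_0 = 1, φ_1 = x, φ_2 = x^2.
G =
  [2, 0, 2/3]
  [0, 2/3, 0]
  [2/3, 0, 2/5],
b = (-20/3, 26/15, -12/5).
Solving gives a_0 = -3, a_1 = 13/5, a_2 = -1, so
  g(x) = -x^2 + 13*x/5 - 3.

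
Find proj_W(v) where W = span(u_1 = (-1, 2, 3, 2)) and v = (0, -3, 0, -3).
proj_W(v) = (2/3, -4/3, -2, -4/3)

Set up U = [u_1 | ... | u_1] ∈ R^(4×1). The projector onto W = col(U) is P = U (U^T U)^(-1) U^T.
Compute U^T U =
  [18],
and U^T v = (-12).
Solve U^T U · c = U^T v for the coefficients: c = (-2/3). The projection is proj_W(v) = U c.
Check: (v - proj_W(v)) · u_1 = 0  (should be 0).
Result: proj_W(v) = (2/3, -4/3, -2, -4/3).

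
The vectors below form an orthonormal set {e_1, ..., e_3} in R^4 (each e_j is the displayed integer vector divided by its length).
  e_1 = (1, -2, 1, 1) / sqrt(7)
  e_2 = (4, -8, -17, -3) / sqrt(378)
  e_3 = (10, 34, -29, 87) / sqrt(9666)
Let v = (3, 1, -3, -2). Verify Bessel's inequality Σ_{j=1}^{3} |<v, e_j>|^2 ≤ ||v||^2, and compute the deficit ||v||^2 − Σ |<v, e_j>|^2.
Σ |<v, e_j>|^2 = 2181/179; ||v||^2 = 23; deficit = 1936/179

Write each e_j = u_j / sqrt(<u_j, u_j>) where u_j is the displayed integer vector. Then <v, e_j> = <v, u_j> / sqrt(<u_j, u_j>), so |<v, e_j>|^2 = <v, u_j>^2 / <u_j, u_j>.
Coefficients: <v, e_1> = -4/sqrt(7), <v, e_2> = 61/sqrt(378), <v, e_3> = -23/sqrt(9666).
Square and sum: Σ |<v, e_j>|^2 = 2181/179.
Compute ||v||^2 = v·v = 23.
Deficit = 23 − 2181/179 = 1936/179 ≥ 0, confirming Bessel's inequality. (The deficit equals ||v − Σ <v,e_j> e_j||^2, the squared distance from v to span{e_j}.)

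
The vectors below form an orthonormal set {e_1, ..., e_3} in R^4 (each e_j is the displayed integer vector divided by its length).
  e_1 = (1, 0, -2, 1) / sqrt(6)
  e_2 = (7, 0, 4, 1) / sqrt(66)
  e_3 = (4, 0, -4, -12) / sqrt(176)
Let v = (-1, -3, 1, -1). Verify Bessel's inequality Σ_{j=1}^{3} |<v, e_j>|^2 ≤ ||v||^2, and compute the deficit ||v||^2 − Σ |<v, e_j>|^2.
Σ |<v, e_j>|^2 = 3; ||v||^2 = 12; deficit = 9

Write each e_j = u_j / sqrt(<u_j, u_j>) where u_j is the displayed integer vector. Then <v, e_j> = <v, u_j> / sqrt(<u_j, u_j>), so |<v, e_j>|^2 = <v, u_j>^2 / <u_j, u_j>.
Coefficients: <v, e_1> = -4/sqrt(6), <v, e_2> = -4/sqrt(66), <v, e_3> = 4/sqrt(176).
Square and sum: Σ |<v, e_j>|^2 = 3.
Compute ||v||^2 = v·v = 12.
Deficit = 12 − 3 = 9 ≥ 0, confirming Bessel's inequality. (The deficit equals ||v − Σ <v,e_j> e_j||^2, the squared distance from v to span{e_j}.)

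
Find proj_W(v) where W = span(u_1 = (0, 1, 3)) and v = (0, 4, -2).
proj_W(v) = (0, -1/5, -3/5)

Set up U = [u_1 | ... | u_1] ∈ R^(3×1). The projector onto W = col(U) is P = U (U^T U)^(-1) U^T.
Compute U^T U =
  [10],
and U^T v = (-2).
Solve U^T U · c = U^T v for the coefficients: c = (-1/5). The projection is proj_W(v) = U c.
Check: (v - proj_W(v)) · u_1 = 0  (should be 0).
Result: proj_W(v) = (0, -1/5, -3/5).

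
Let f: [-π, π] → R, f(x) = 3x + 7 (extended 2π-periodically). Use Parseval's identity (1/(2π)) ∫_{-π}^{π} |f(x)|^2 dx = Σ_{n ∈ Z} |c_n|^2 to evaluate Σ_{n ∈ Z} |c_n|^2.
Σ |c_n|^2 = 3π^2 + 49

Expand and integrate term by term over [-π, π]:
  ∫ (3x)^2 dx = 9·(2π^3/3); ∫ 2·3·(7)·x dx = 0 (odd integrand); ∫ 7^2 dx = 49·2π.
So (1/(2π)) ∫_{-π}^{π} (3x + 7)^2 dx = 9π^2/3 + 49 = 3π^2 + 49.
Parseval ⇒ Σ |c_n|^2 = 3π^2 + 49.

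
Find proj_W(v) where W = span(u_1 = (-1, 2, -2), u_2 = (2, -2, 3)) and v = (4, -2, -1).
proj_W(v) = (4/3, -2/3, 5/3)

Set up U = [u_1 | ... | u_2] ∈ R^(3×2). The projector onto W = col(U) is P = U (U^T U)^(-1) U^T.
Compute U^T U =
  [9, -12]
  [-12, 17],
and U^T v = (-6, 9).
Solve U^T U · c = U^T v for the coefficients: c = (2/3, 1). The projection is proj_W(v) = U c.
Check: (v - proj_W(v)) · u_1 = 0  (should be 0).
Check: (v - proj_W(v)) · u_2 = 0  (should be 0).
Result: proj_W(v) = (4/3, -2/3, 5/3).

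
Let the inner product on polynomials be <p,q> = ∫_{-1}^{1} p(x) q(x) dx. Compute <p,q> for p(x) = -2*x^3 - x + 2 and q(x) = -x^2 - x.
<p,q> = 2/15

Expand the product: p(x)·q(x) = 2*x^5 + 2*x^4 + x^3 - x^2 - 2*x.
∫_{-1}^{1} of each monomial x^k gives [2/(k+1) if k even, 0 if k odd]. Integrating term-by-term (or equivalently evaluating the antiderivative F(x) = x^6/3 + 2*x^5/5 + x^4/4 - x^3/3 - x^2 at the endpoints):
  F(1) − F(−1) = -7/20 − (-29/60) = 2/15.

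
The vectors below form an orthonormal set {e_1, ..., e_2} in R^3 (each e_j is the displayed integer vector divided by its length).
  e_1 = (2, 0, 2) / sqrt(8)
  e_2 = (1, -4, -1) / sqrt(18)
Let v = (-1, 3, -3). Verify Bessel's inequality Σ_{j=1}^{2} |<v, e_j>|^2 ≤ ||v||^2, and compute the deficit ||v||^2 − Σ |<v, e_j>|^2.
Σ |<v, e_j>|^2 = 122/9; ||v||^2 = 19; deficit = 49/9

Write each e_j = u_j / sqrt(<u_j, u_j>) where u_j is the displayed integer vector. Then <v, e_j> = <v, u_j> / sqrt(<u_j, u_j>), so |<v, e_j>|^2 = <v, u_j>^2 / <u_j, u_j>.
Coefficients: <v, e_1> = -8/sqrt(8), <v, e_2> = -10/sqrt(18).
Square and sum: Σ |<v, e_j>|^2 = 122/9.
Compute ||v||^2 = v·v = 19.
Deficit = 19 − 122/9 = 49/9 ≥ 0, confirming Bessel's inequality. (The deficit equals ||v − Σ <v,e_j> e_j||^2, the squared distance from v to span{e_j}.)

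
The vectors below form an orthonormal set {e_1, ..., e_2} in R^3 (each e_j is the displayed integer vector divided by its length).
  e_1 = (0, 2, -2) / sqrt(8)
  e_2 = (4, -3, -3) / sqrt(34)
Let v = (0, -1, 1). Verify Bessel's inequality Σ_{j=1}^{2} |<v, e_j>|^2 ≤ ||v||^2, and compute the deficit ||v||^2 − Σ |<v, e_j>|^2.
Σ |<v, e_j>|^2 = 2; ||v||^2 = 2; deficit = 0

Write each e_j = u_j / sqrt(<u_j, u_j>) where u_j is the displayed integer vector. Then <v, e_j> = <v, u_j> / sqrt(<u_j, u_j>), so |<v, e_j>|^2 = <v, u_j>^2 / <u_j, u_j>.
Coefficients: <v, e_1> = -4/sqrt(8), <v, e_2> = 0/sqrt(34).
Square and sum: Σ |<v, e_j>|^2 = 2.
Compute ||v||^2 = v·v = 2.
Deficit = 2 − 2 = 0 ≥ 0, confirming Bessel's inequality. (The deficit equals ||v − Σ <v,e_j> e_j||^2, the squared distance from v to span{e_j}.)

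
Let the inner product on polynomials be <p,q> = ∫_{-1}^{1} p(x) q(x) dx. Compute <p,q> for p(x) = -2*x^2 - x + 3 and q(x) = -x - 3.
<p,q> = -40/3

Expand the product: p(x)·q(x) = 2*x^3 + 7*x^2 - 9.
∫_{-1}^{1} of each monomial x^k gives [2/(k+1) if k even, 0 if k odd]. Integrating term-by-term (or equivalently evaluating the antiderivative F(x) = x^4/2 + 7*x^3/3 - 9*x at the endpoints):
  F(1) − F(−1) = -37/6 − (43/6) = -40/3.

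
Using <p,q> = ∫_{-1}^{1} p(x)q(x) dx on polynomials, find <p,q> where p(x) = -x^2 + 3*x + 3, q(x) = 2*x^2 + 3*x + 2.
<p,q> = 298/15

Expand the product: p(x)·q(x) = -2*x^4 + 3*x^3 + 13*x^2 + 15*x + 6.
∫_{-1}^{1} of each monomial x^k gives [2/(k+1) if k even, 0 if k odd]. Integrating term-by-term (or equivalently evaluating the antiderivative F(x) = -2*x^5/5 + 3*x^4/4 + 13*x^3/3 + 15*x^2/2 + 6*x at the endpoints):
  F(1) − F(−1) = 1091/60 − (-101/60) = 298/15.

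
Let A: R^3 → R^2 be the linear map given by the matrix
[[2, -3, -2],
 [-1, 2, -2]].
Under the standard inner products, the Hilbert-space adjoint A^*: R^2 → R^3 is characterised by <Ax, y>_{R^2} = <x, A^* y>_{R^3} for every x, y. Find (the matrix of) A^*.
A^* = A^T =
[[2, -1],
 [-3, 2],
 [-2, -2]]

For real matrices with standard dot products, the defining identity <Ax, y> = <x, A^* y> gives (Ax)^T y = x^T (A^*) y, i.e. x^T A^T y = x^T (A^*) y. Since this holds for all x, y, we must have A^* = A^T. Therefore
A^* =
[[2, -1],
 [-3, 2],
 [-2, -2]].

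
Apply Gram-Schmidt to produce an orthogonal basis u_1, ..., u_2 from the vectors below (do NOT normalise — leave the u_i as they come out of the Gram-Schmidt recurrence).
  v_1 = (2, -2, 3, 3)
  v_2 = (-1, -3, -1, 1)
Orthogonal basis:
  u_1 = (2, -2, 3, 3)
  u_2 = (-17/13, -35/13, -19/13, 7/13)

Apply the Gram-Schmidt recurrence
  u_1 = v_1
  u_i = v_i − Σ_{j<i} ((v_i · u_j) / (u_j · u_j)) · u_j.

Step by step this gives:
  u_1 = (2, -2, 3, 3)
  u_2 = (-17/13, -35/13, -19/13, 7/13)

Orthogonality check:
  u_2 · u_1 = 0 (should be 0)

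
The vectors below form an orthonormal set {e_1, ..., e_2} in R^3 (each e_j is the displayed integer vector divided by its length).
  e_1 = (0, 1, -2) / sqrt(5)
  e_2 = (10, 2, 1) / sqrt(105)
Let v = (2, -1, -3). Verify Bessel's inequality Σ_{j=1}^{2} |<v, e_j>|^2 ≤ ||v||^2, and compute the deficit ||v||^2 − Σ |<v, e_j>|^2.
Σ |<v, e_j>|^2 = 50/7; ||v||^2 = 14; deficit = 48/7

Write each e_j = u_j / sqrt(<u_j, u_j>) where u_j is the displayed integer vector. Then <v, e_j> = <v, u_j> / sqrt(<u_j, u_j>), so |<v, e_j>|^2 = <v, u_j>^2 / <u_j, u_j>.
Coefficients: <v, e_1> = 5/sqrt(5), <v, e_2> = 15/sqrt(105).
Square and sum: Σ |<v, e_j>|^2 = 50/7.
Compute ||v||^2 = v·v = 14.
Deficit = 14 − 50/7 = 48/7 ≥ 0, confirming Bessel's inequality. (The deficit equals ||v − Σ <v,e_j> e_j||^2, the squared distance from v to span{e_j}.)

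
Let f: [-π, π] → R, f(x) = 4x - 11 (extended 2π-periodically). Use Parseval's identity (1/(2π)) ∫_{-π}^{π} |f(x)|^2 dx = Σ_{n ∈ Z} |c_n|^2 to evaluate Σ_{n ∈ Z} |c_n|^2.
Σ |c_n|^2 = 16π^2/3 + 121

Expand and integrate term by term over [-π, π]:
  ∫ (4x)^2 dx = 16·(2π^3/3); ∫ 2·4·(-11)·x dx = 0 (odd integrand); ∫ (-11)^2 dx = 121·2π.
So (1/(2π)) ∫_{-π}^{π} (4x - 11)^2 dx = 16π^2/3 + 121 = 16π^2/3 + 121.
Parseval ⇒ Σ |c_n|^2 = 16π^2/3 + 121.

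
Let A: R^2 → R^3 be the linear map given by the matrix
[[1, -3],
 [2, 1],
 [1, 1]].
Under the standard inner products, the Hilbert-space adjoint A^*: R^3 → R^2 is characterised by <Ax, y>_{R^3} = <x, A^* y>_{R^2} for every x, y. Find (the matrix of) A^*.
A^* = A^T =
[[1, 2, 1],
 [-3, 1, 1]]

For real matrices with standard dot products, the defining identity <Ax, y> = <x, A^* y> gives (Ax)^T y = x^T (A^*) y, i.e. x^T A^T y = x^T (A^*) y. Since this holds for all x, y, we must have A^* = A^T. Therefore
A^* =
[[1, 2, 1],
 [-3, 1, 1]].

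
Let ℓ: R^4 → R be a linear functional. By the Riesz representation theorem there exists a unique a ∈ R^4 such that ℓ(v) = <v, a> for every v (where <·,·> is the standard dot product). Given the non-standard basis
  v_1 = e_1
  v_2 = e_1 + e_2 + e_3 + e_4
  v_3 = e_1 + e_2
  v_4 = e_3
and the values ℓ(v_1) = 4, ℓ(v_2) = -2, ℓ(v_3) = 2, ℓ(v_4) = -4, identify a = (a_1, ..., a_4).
a = (4, -2, -4, 0)

Write a = (a_1, ..., a_4) in the standard basis. For each basis vector v_i, ℓ(v_i) = <v_i, a> is a linear equation in the a_j's. Collect the n equations into a matrix system V a = ℓ, where row i of V is v_i (expressed in the standard basis). Since V is invertible (lower-triangular with 1s on the diagonal, up to permutation), solve by back-substitution:
  V =
[[1, 0, 0, 0],
 [1, 1, 1, 1],
 [1, 1, 0, 0],
 [0, 0, 1, 0]]
  V a = (4, -2, 2, -4)
Solving gives a = (4, -2, -4, 0).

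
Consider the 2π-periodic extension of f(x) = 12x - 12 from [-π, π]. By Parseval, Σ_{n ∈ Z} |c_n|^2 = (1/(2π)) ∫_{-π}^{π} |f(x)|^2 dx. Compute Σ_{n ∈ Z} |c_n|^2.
Σ |c_n|^2 = 48π^2 + 144

Expand and integrate term by term over [-π, π]:
  ∫ (12x)^2 dx = 144·(2π^3/3); ∫ 2·12·(-12)·x dx = 0 (odd integrand); ∫ (-12)^2 dx = 144·2π.
So (1/(2π)) ∫_{-π}^{π} (12x - 12)^2 dx = 144π^2/3 + 144 = 48π^2 + 144.
Parseval ⇒ Σ |c_n|^2 = 48π^2 + 144.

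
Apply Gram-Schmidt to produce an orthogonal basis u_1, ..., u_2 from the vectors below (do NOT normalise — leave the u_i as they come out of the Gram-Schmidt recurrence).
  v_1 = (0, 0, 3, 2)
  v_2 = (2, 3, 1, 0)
Orthogonal basis:
  u_1 = (0, 0, 3, 2)
  u_2 = (2, 3, 4/13, -6/13)

Apply the Gram-Schmidt recurrence
  u_1 = v_1
  u_i = v_i − Σ_{j<i} ((v_i · u_j) / (u_j · u_j)) · u_j.

Step by step this gives:
  u_1 = (0, 0, 3, 2)
  u_2 = (2, 3, 4/13, -6/13)

Orthogonality check:
  u_2 · u_1 = 0 (should be 0)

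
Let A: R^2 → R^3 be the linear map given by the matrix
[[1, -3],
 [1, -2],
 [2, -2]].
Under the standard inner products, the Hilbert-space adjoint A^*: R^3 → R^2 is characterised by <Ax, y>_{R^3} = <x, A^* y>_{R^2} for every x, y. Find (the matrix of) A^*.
A^* = A^T =
[[1, 1, 2],
 [-3, -2, -2]]

For real matrices with standard dot products, the defining identity <Ax, y> = <x, A^* y> gives (Ax)^T y = x^T (A^*) y, i.e. x^T A^T y = x^T (A^*) y. Since this holds for all x, y, we must have A^* = A^T. Therefore
A^* =
[[1, 1, 2],
 [-3, -2, -2]].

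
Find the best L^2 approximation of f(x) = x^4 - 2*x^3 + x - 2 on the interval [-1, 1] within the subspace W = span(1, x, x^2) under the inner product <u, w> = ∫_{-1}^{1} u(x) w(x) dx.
g(x) = 6*x^2/7 - x/5 - 73/35

The best approximation g ∈ W is the orthogonal projection of f onto W. Writing g = a_0 + a_1 x + a_2 x^2, the coefficients solve the normal equations G · a = b where
  G_{ij} = <φ_i, φ_j> and b_i = <f, φ_i>, with φ_0 = 1, φ_1 = x, φ_2 = x^2.
G =
  [2, 0, 2/3]
  [0, 2/3, 0]
  [2/3, 0, 2/5],
b = (-18/5, -2/15, -22/21).
Solving gives a_0 = -73/35, a_1 = -1/5, a_2 = 6/7, so
  g(x) = 6*x^2/7 - x/5 - 73/35.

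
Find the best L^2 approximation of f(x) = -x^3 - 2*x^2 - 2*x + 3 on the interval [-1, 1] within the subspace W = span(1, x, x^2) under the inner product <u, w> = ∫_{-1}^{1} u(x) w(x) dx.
g(x) = -2*x^2 - 13*x/5 + 3

The best approximation g ∈ W is the orthogonal projection of f onto W. Writing g = a_0 + a_1 x + a_2 x^2, the coefficients solve the normal equations G · a = b where
  G_{ij} = <φ_i, φ_j> and b_i = <f, φ_i>, with φ_0 = 1, φ_1 = x, φ_2 = x^2.
G =
  [2, 0, 2/3]
  [0, 2/3, 0]
  [2/3, 0, 2/5],
b = (14/3, -26/15, 6/5).
Solving gives a_0 = 3, a_1 = -13/5, a_2 = -2, so
  g(x) = -2*x^2 - 13*x/5 + 3.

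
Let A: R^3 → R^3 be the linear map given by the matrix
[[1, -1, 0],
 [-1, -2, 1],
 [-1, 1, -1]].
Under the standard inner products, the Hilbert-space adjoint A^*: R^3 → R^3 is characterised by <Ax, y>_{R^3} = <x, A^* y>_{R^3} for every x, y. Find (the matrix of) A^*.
A^* = A^T =
[[1, -1, -1],
 [-1, -2, 1],
 [0, 1, -1]]

For real matrices with standard dot products, the defining identity <Ax, y> = <x, A^* y> gives (Ax)^T y = x^T (A^*) y, i.e. x^T A^T y = x^T (A^*) y. Since this holds for all x, y, we must have A^* = A^T. Therefore
A^* =
[[1, -1, -1],
 [-1, -2, 1],
 [0, 1, -1]].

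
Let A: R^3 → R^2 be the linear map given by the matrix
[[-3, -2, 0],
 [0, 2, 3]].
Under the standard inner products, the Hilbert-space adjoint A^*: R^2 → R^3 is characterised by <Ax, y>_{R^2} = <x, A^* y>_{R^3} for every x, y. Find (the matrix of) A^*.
A^* = A^T =
[[-3, 0],
 [-2, 2],
 [0, 3]]

For real matrices with standard dot products, the defining identity <Ax, y> = <x, A^* y> gives (Ax)^T y = x^T (A^*) y, i.e. x^T A^T y = x^T (A^*) y. Since this holds for all x, y, we must have A^* = A^T. Therefore
A^* =
[[-3, 0],
 [-2, 2],
 [0, 3]].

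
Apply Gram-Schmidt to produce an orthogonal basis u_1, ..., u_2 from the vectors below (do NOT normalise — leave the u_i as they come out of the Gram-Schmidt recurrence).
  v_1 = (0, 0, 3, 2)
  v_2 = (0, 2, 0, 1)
Orthogonal basis:
  u_1 = (0, 0, 3, 2)
  u_2 = (0, 2, -6/13, 9/13)

Apply the Gram-Schmidt recurrence
  u_1 = v_1
  u_i = v_i − Σ_{j<i} ((v_i · u_j) / (u_j · u_j)) · u_j.

Step by step this gives:
  u_1 = (0, 0, 3, 2)
  u_2 = (0, 2, -6/13, 9/13)

Orthogonality check:
  u_2 · u_1 = 0 (should be 0)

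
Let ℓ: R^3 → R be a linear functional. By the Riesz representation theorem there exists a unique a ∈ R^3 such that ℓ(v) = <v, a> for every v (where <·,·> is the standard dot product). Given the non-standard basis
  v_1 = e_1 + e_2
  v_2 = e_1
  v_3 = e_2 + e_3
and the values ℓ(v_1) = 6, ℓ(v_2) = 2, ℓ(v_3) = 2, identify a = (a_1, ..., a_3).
a = (2, 4, -2)

Write a = (a_1, ..., a_3) in the standard basis. For each basis vector v_i, ℓ(v_i) = <v_i, a> is a linear equation in the a_j's. Collect the n equations into a matrix system V a = ℓ, where row i of V is v_i (expressed in the standard basis). Since V is invertible (lower-triangular with 1s on the diagonal, up to permutation), solve by back-substitution:
  V =
[[1, 1, 0],
 [1, 0, 0],
 [0, 1, 1]]
  V a = (6, 2, 2)
Solving gives a = (2, 4, -2).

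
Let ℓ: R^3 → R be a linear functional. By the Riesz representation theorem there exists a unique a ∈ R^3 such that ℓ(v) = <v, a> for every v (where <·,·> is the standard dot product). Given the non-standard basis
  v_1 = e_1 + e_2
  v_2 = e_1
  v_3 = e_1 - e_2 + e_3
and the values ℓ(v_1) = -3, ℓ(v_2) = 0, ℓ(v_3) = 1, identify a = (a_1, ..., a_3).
a = (0, -3, -2)

Write a = (a_1, ..., a_3) in the standard basis. For each basis vector v_i, ℓ(v_i) = <v_i, a> is a linear equation in the a_j's. Collect the n equations into a matrix system V a = ℓ, where row i of V is v_i (expressed in the standard basis). Since V is invertible (lower-triangular with 1s on the diagonal, up to permutation), solve by back-substitution:
  V =
[[1, 1, 0],
 [1, 0, 0],
 [1, -1, 1]]
  V a = (-3, 0, 1)
Solving gives a = (0, -3, -2).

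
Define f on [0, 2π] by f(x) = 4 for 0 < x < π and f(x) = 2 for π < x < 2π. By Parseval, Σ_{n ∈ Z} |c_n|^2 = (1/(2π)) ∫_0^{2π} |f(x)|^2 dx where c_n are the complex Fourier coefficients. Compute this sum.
Σ |c_n|^2 = 10

Parseval equates the L^2 energy of f (normalised by 1/(2π)) with the ℓ^2 sum of its Fourier coefficients: (1/(2π)) ∫_0^{2π} |f|^2 = Σ |c_n|^2.
Compute the left side: (1/(2π)) [∫_0^π 4^2 dx + ∫_π^{2π} 2^2 dx] = (1/(2π)) · (16π + 4π) = (16 + 4)/2 = 10.
So Σ_{n ∈ Z} |c_n|^2 = 10.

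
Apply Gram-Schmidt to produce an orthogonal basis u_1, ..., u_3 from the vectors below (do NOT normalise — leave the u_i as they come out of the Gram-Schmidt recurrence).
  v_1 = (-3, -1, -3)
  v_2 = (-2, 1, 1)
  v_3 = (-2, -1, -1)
Orthogonal basis:
  u_1 = (-3, -1, -3)
  u_2 = (-32/19, 21/19, 25/19)
  u_3 = (-8/55, -36/55, 4/11)

Apply the Gram-Schmidt recurrence
  u_1 = v_1
  u_i = v_i − Σ_{j<i} ((v_i · u_j) / (u_j · u_j)) · u_j.

Step by step this gives:
  u_1 = (-3, -1, -3)
  u_2 = (-32/19, 21/19, 25/19)
  u_3 = (-8/55, -36/55, 4/11)

Orthogonality check:
  u_2 · u_1 = 0 (should be 0)
  u_3 · u_1 = 0 (should be 0)
  u_3 · u_2 = 0 (should be 0)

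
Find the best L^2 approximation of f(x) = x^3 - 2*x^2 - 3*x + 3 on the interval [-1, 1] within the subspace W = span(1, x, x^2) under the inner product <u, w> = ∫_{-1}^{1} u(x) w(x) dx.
g(x) = -2*x^2 - 12*x/5 + 3

The best approximation g ∈ W is the orthogonal projection of f onto W. Writing g = a_0 + a_1 x + a_2 x^2, the coefficients solve the normal equations G · a = b where
  G_{ij} = <φ_i, φ_j> and b_i = <f, φ_i>, with φ_0 = 1, φ_1 = x, φ_2 = x^2.
G =
  [2, 0, 2/3]
  [0, 2/3, 0]
  [2/3, 0, 2/5],
b = (14/3, -8/5, 6/5).
Solving gives a_0 = 3, a_1 = -12/5, a_2 = -2, so
  g(x) = -2*x^2 - 12*x/5 + 3.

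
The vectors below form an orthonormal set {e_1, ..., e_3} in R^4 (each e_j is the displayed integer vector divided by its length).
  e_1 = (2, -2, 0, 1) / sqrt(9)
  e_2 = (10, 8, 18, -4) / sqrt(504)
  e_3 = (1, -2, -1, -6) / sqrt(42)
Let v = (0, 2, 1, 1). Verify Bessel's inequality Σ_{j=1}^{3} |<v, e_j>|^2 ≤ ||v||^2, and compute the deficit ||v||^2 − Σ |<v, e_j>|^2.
Σ |<v, e_j>|^2 = 17/3; ||v||^2 = 6; deficit = 1/3

Write each e_j = u_j / sqrt(<u_j, u_j>) where u_j is the displayed integer vector. Then <v, e_j> = <v, u_j> / sqrt(<u_j, u_j>), so |<v, e_j>|^2 = <v, u_j>^2 / <u_j, u_j>.
Coefficients: <v, e_1> = -3/sqrt(9), <v, e_2> = 30/sqrt(504), <v, e_3> = -11/sqrt(42).
Square and sum: Σ |<v, e_j>|^2 = 17/3.
Compute ||v||^2 = v·v = 6.
Deficit = 6 − 17/3 = 1/3 ≥ 0, confirming Bessel's inequality. (The deficit equals ||v − Σ <v,e_j> e_j||^2, the squared distance from v to span{e_j}.)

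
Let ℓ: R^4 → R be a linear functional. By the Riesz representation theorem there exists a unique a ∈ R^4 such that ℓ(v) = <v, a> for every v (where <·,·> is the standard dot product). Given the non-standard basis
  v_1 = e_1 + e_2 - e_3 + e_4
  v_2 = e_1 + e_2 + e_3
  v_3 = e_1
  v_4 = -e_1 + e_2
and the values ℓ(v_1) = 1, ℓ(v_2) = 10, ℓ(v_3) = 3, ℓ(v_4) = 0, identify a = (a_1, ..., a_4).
a = (3, 3, 4, -1)

Write a = (a_1, ..., a_4) in the standard basis. For each basis vector v_i, ℓ(v_i) = <v_i, a> is a linear equation in the a_j's. Collect the n equations into a matrix system V a = ℓ, where row i of V is v_i (expressed in the standard basis). Since V is invertible (lower-triangular with 1s on the diagonal, up to permutation), solve by back-substitution:
  V =
[[1, 1, -1, 1],
 [1, 1, 1, 0],
 [1, 0, 0, 0],
 [-1, 1, 0, 0]]
  V a = (1, 10, 3, 0)
Solving gives a = (3, 3, 4, -1).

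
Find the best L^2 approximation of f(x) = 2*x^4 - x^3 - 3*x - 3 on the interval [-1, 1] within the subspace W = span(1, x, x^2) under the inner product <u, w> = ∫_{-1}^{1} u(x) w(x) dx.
g(x) = 12*x^2/7 - 18*x/5 - 111/35

The best approximation g ∈ W is the orthogonal projection of f onto W. Writing g = a_0 + a_1 x + a_2 x^2, the coefficients solve the normal equations G · a = b where
  G_{ij} = <φ_i, φ_j> and b_i = <f, φ_i>, with φ_0 = 1, φ_1 = x, φ_2 = x^2.
G =
  [2, 0, 2/3]
  [0, 2/3, 0]
  [2/3, 0, 2/5],
b = (-26/5, -12/5, -10/7).
Solving gives a_0 = -111/35, a_1 = -18/5, a_2 = 12/7, so
  g(x) = 12*x^2/7 - 18*x/5 - 111/35.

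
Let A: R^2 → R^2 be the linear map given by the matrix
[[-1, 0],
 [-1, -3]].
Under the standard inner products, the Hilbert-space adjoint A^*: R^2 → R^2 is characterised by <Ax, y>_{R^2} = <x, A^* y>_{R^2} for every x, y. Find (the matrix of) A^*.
A^* = A^T =
[[-1, -1],
 [0, -3]]

For real matrices with standard dot products, the defining identity <Ax, y> = <x, A^* y> gives (Ax)^T y = x^T (A^*) y, i.e. x^T A^T y = x^T (A^*) y. Since this holds for all x, y, we must have A^* = A^T. Therefore
A^* =
[[-1, -1],
 [0, -3]].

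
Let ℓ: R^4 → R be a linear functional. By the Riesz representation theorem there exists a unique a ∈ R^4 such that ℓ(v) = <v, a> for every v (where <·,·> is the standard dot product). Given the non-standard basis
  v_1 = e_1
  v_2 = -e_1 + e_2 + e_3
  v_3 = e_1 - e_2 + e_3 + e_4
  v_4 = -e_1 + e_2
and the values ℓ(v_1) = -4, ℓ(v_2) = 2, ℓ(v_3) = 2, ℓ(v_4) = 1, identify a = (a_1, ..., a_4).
a = (-4, -3, 1, 2)

Write a = (a_1, ..., a_4) in the standard basis. For each basis vector v_i, ℓ(v_i) = <v_i, a> is a linear equation in the a_j's. Collect the n equations into a matrix system V a = ℓ, where row i of V is v_i (expressed in the standard basis). Since V is invertible (lower-triangular with 1s on the diagonal, up to permutation), solve by back-substitution:
  V =
[[1, 0, 0, 0],
 [-1, 1, 1, 0],
 [1, -1, 1, 1],
 [-1, 1, 0, 0]]
  V a = (-4, 2, 2, 1)
Solving gives a = (-4, -3, 1, 2).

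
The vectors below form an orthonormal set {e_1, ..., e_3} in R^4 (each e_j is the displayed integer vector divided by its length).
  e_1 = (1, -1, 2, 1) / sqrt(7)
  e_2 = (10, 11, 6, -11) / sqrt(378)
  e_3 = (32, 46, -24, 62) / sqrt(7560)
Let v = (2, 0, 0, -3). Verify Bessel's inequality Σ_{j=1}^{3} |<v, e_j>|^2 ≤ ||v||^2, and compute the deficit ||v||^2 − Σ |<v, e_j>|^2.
Σ |<v, e_j>|^2 = 334/35; ||v||^2 = 13; deficit = 121/35

Write each e_j = u_j / sqrt(<u_j, u_j>) where u_j is the displayed integer vector. Then <v, e_j> = <v, u_j> / sqrt(<u_j, u_j>), so |<v, e_j>|^2 = <v, u_j>^2 / <u_j, u_j>.
Coefficients: <v, e_1> = -1/sqrt(7), <v, e_2> = 53/sqrt(378), <v, e_3> = -122/sqrt(7560).
Square and sum: Σ |<v, e_j>|^2 = 334/35.
Compute ||v||^2 = v·v = 13.
Deficit = 13 − 334/35 = 121/35 ≥ 0, confirming Bessel's inequality. (The deficit equals ||v − Σ <v,e_j> e_j||^2, the squared distance from v to span{e_j}.)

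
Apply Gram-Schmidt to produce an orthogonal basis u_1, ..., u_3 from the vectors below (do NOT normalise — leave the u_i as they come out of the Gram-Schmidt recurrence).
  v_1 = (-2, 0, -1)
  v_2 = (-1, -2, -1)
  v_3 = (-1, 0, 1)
Orthogonal basis:
  u_1 = (-2, 0, -1)
  u_2 = (1/5, -2, -2/5)
  u_3 = (-4/7, -2/7, 8/7)

Apply the Gram-Schmidt recurrence
  u_1 = v_1
  u_i = v_i − Σ_{j<i} ((v_i · u_j) / (u_j · u_j)) · u_j.

Step by step this gives:
  u_1 = (-2, 0, -1)
  u_2 = (1/5, -2, -2/5)
  u_3 = (-4/7, -2/7, 8/7)

Orthogonality check:
  u_2 · u_1 = 0 (should be 0)
  u_3 · u_1 = 0 (should be 0)
  u_3 · u_2 = 0 (should be 0)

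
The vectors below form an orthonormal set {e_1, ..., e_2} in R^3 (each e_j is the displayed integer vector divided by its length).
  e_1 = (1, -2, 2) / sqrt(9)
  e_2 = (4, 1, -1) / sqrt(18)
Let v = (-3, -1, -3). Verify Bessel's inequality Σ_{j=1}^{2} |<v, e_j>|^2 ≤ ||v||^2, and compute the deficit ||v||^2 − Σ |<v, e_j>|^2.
Σ |<v, e_j>|^2 = 11; ||v||^2 = 19; deficit = 8

Write each e_j = u_j / sqrt(<u_j, u_j>) where u_j is the displayed integer vector. Then <v, e_j> = <v, u_j> / sqrt(<u_j, u_j>), so |<v, e_j>|^2 = <v, u_j>^2 / <u_j, u_j>.
Coefficients: <v, e_1> = -7/sqrt(9), <v, e_2> = -10/sqrt(18).
Square and sum: Σ |<v, e_j>|^2 = 11.
Compute ||v||^2 = v·v = 19.
Deficit = 19 − 11 = 8 ≥ 0, confirming Bessel's inequality. (The deficit equals ||v − Σ <v,e_j> e_j||^2, the squared distance from v to span{e_j}.)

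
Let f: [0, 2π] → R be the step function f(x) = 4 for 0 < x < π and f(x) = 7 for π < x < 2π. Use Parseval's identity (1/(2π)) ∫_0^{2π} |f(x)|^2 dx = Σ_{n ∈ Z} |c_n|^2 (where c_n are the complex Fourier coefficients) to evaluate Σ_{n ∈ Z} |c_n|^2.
Σ |c_n|^2 = 65/2

Parseval equates the L^2 energy of f (normalised by 1/(2π)) with the ℓ^2 sum of its Fourier coefficients: (1/(2π)) ∫_0^{2π} |f|^2 = Σ |c_n|^2.
Compute the left side: (1/(2π)) [∫_0^π 4^2 dx + ∫_π^{2π} 7^2 dx] = (1/(2π)) · (16π + 49π) = (16 + 49)/2 = 65/2.
So Σ_{n ∈ Z} |c_n|^2 = 65/2.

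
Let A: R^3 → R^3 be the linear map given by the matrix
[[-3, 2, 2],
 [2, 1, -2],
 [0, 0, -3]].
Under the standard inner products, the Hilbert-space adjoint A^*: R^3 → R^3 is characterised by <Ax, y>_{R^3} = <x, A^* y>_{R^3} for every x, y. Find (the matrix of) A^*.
A^* = A^T =
[[-3, 2, 0],
 [2, 1, 0],
 [2, -2, -3]]

For real matrices with standard dot products, the defining identity <Ax, y> = <x, A^* y> gives (Ax)^T y = x^T (A^*) y, i.e. x^T A^T y = x^T (A^*) y. Since this holds for all x, y, we must have A^* = A^T. Therefore
A^* =
[[-3, 2, 0],
 [2, 1, 0],
 [2, -2, -3]].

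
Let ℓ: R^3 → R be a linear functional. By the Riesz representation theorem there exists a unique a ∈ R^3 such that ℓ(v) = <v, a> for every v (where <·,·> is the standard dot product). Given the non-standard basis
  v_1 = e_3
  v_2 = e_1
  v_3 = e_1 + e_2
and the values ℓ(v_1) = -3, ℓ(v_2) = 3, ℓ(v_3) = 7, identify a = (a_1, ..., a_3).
a = (3, 4, -3)

Write a = (a_1, ..., a_3) in the standard basis. For each basis vector v_i, ℓ(v_i) = <v_i, a> is a linear equation in the a_j's. Collect the n equations into a matrix system V a = ℓ, where row i of V is v_i (expressed in the standard basis). Since V is invertible (lower-triangular with 1s on the diagonal, up to permutation), solve by back-substitution:
  V =
[[0, 0, 1],
 [1, 0, 0],
 [1, 1, 0]]
  V a = (-3, 3, 7)
Solving gives a = (3, 4, -3).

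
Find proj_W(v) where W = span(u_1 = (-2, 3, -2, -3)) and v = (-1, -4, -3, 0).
proj_W(v) = (4/13, -6/13, 4/13, 6/13)

Set up U = [u_1 | ... | u_1] ∈ R^(4×1). The projector onto W = col(U) is P = U (U^T U)^(-1) U^T.
Compute U^T U =
  [26],
and U^T v = (-4).
Solve U^T U · c = U^T v for the coefficients: c = (-2/13). The projection is proj_W(v) = U c.
Check: (v - proj_W(v)) · u_1 = 0  (should be 0).
Result: proj_W(v) = (4/13, -6/13, 4/13, 6/13).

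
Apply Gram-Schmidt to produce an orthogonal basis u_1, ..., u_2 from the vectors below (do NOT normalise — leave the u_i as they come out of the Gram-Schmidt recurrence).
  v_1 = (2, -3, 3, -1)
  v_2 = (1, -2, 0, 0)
Orthogonal basis:
  u_1 = (2, -3, 3, -1)
  u_2 = (7/23, -22/23, -24/23, 8/23)

Apply the Gram-Schmidt recurrence
  u_1 = v_1
  u_i = v_i − Σ_{j<i} ((v_i · u_j) / (u_j · u_j)) · u_j.

Step by step this gives:
  u_1 = (2, -3, 3, -1)
  u_2 = (7/23, -22/23, -24/23, 8/23)

Orthogonality check:
  u_2 · u_1 = 0 (should be 0)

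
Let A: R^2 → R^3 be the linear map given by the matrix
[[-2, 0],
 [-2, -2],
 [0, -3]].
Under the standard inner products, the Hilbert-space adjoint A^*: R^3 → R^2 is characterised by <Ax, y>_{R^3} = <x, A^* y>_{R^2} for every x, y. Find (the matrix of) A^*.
A^* = A^T =
[[-2, -2, 0],
 [0, -2, -3]]

For real matrices with standard dot products, the defining identity <Ax, y> = <x, A^* y> gives (Ax)^T y = x^T (A^*) y, i.e. x^T A^T y = x^T (A^*) y. Since this holds for all x, y, we must have A^* = A^T. Therefore
A^* =
[[-2, -2, 0],
 [0, -2, -3]].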